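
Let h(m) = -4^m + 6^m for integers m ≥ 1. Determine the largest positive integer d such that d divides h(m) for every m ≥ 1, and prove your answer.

Computing the first values: h(1) = 2 and h(2) = 20; gcd(2, 20) = 2, so d ≤ 2.
We prove 2 | -4^m + 6^m for all m ≥ 1 by induction on m.
Base step (m = 1): h(1) = 2 = 2·(1), so 2 | h(1).
Inductive step: suppose the statement holds for some j ≥ 1, i.e. 2 | h(j). Then
6^{j+1} − 4^{j+1} = 6·6^j − 4·4^j = 6·(6^j − 4^j) + (2)·4^j. The first term is divisible by 2 by the inductive hypothesis, and the second term (2)·4^j is divisible by 2 since 2 | 2. Hence 2 | h(j+1).
By the principle of mathematical induction, the result holds for all m ≥ 1.
Therefore the largest such d is 2.

d = 2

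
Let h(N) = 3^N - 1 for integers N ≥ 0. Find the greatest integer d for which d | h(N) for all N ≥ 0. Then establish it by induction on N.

Computing the first values: h(0) = 0 and h(1) = 2; gcd(0, 2) = 2, so d ≤ 2.
We prove 2 | 3^N - 1 for all N ≥ 0 by induction on N.
Base step (N = 0): h(0) = 0 = 2·(0), so 2 | h(0).
For the inductive step, assume it holds for an arbitrary p ≥ 0, i.e. 2 | h(p). Then
h(p+1) = 3^(p+1) - 1 = 3·(3^p - 1) + 2 = 3·h(p) + 2. The first term is divisible by 2 by the inductive hypothesis, and 2 is divisible by 2. Hence 2 | h(p+1).
By induction, the statement is established for all N ≥ 0.
Therefore the largest such d is 2.

d = 2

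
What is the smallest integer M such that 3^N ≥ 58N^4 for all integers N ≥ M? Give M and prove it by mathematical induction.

At N = 13: 1594323 < 1656538, so the inequality fails and M ≥ 14. We prove 3^N ≥ 58N^4 for all N ≥ 14.
When N = 14: 3^N = 4782969 and 58N^4 = 2228128, so 4782969 ≥ 2228128.
Inductive step: suppose the statement holds for some m ≥ 14, so 3^m ≥ 58m^4.
Then 3^(m + 1) = 3·(3^m) ≥ 3·(58m^4).
Also, for m ≥ 14 we have 3·(58m^4) ≥ 58(m+1)^4, since 3 ≥ (1 + 1/m)^4 for all m ≥ 14.
Combining, 3^(m + 1) ≥ 58(m+1)^4.
Hence, by induction on N, the claim holds for every N ≥ 14.
Hence the smallest such M is 14.

M = 14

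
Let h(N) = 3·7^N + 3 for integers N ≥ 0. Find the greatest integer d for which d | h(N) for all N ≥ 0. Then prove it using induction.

Computing the first values: h(0) = 6 and h(1) = 24; gcd(6, 24) = 6, so d ≤ 6.
We prove 6 | 3·7^N + 3 for all N ≥ 0 by induction on N.
For the base case N = 0: h(0) = 6 = 6·(1), so 6 | h(0).
Inductive step: suppose the statement holds for some p ≥ 0, i.e. 6 | h(p). Then
h(p+1) = 3·7^(p+1) + 3 = 7·(3·7^p + 3) - 18 = 7·h(p) - 18. The first term is divisible by 6 by the inductive hypothesis, and -18 is divisible by 6. Hence 6 | h(p+1).
By induction, the statement is established for all N ≥ 0.
Therefore the largest such d is 6.

d = 6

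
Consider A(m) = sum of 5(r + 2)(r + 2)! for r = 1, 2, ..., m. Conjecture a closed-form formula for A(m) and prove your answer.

We claim A(m) = 5(m + 3)! - 30 for all m ≥ 1.
For the base case m = 1: A(1) = 90, and the closed form gives 90. They agree.
Inductive step: assume the claim holds for m = r, so A(r) = 5(r + 3)! - 30.
Then A(r+1) = A(r) + (5(r + 3)(r + 3)!) = (5(r + 3)! - 30) + (5(r + 3)(r + 3)!).
Simplifying, A(r+1) = 5((r+1) + 3)! - 30,
which is the closed form with m = r+1.
By the principle of mathematical induction, the result holds for all m ≥ 1.

A(m) = 5(m + 3)! - 30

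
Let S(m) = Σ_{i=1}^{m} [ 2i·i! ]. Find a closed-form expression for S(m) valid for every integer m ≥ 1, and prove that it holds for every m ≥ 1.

S(m) = (2m + 2)m! - 2

We claim S(m) = (2m + 2)m! - 2 for all m ≥ 1.
For the base case m = 1: S(1) = 2, and the closed form gives 2. They agree.
Inductive step: assume the claim holds for m = i, so S(i) = (2i + 2)i! - 2.
Then S(i+1) = S(i) + (2(i + 1)(i + 1)!) = ((2i + 2)i! - 2) + (2(i + 1)(i + 1)!).
Simplifying, S(i+1) = (2(i+1) + 2)(i+1)! - 2,
which is the closed form with m = i+1.
Hence, by induction on m, the claim holds for every m ≥ 1.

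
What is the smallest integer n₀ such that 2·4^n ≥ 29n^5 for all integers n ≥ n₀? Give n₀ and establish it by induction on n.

n₀ = 11

At n = 10: 2097152 < 2900000, so the inequality fails and n₀ ≥ 11. We prove 2·4^n ≥ 29n^5 for all n ≥ 11.
For the base case n = 11: 2·4^n = 8388608 and 29n^5 = 4670479, so 8388608 ≥ 4670479.
For the inductive step, assume it holds for an arbitrary j ≥ 11, so 2·4^j ≥ 29j^5.
Then 2·4^(j + 1) = 4·(2·4^j) ≥ 4·(29j^5).
Also, for j ≥ 11 we have 4·(29j^5) ≥ 29(j+1)^5, since 4 ≥ (1 + 1/j)^5 for all j ≥ 11.
Combining, 2·4^(j + 1) ≥ 29(j+1)^5.
By induction, the statement is established for all n ≥ 11.
Hence the smallest such n₀ is 11.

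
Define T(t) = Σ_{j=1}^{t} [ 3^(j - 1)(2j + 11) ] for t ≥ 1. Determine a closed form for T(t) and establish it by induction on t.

We claim T(t) = 3^t(t + 5) - 5 for all t ≥ 1.
Base case (t = 1): T(1) = 13, and the closed form gives 13. They agree.
Inductive step: suppose the statement holds for some j ≥ 1, so T(j) = 3^j(j + 5) - 5.
Then T(j+1) = T(j) + (3^j(2j + 13)) = (3^j(j + 5) - 5) + (3^j(2j + 13)).
Simplifying, T(j+1) = 3·3^j·j + 18·3^j - 5 = 3^(j+1)((j+1) + 5) - 5,
which is the closed form with t = j+1.
This completes the induction.

T(t) = 3^t(t + 5) - 5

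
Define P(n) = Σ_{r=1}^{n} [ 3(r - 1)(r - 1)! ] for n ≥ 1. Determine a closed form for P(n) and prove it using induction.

We claim P(n) = 3n! - 3 for all n ≥ 1.
Base case (n = 1): P(1) = 0, and the closed form gives 0. They agree.
Inductive step: suppose the statement holds for some r ≥ 1, so P(r) = 3r! - 3.
Then P(r+1) = P(r) + (3r·r!) = (3r! - 3) + (3r·r!).
Simplifying, P(r+1) = 3(r+1)! - 3,
which is the closed form with n = r+1.
By the principle of mathematical induction, the result holds for all n ≥ 1.

P(n) = 3n! - 3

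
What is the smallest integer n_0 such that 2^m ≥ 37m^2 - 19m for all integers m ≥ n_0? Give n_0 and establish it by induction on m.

At m = 12: 4096 < 5100, so the inequality fails and n_0 ≥ 13. We prove 2^m ≥ 37m^2 - 19m for all m ≥ 13.
Base step (m = 13): 2^m = 8192 and 37m^2 - 19m = 6006, so 8192 ≥ 6006.
Suppose the result is true for m = r, so 2^r ≥ 37r^2 - 19r.
Then 2^(r + 1) = 2·(2^r) ≥ 2·(37r^2 - 19r).
Also, for r ≥ 13 we have 2·(37r^2 - 19r) ≥ 37(r+1)^2 - 19(r+1), since 2·(37r^2 - 19r) − (37(r+1)^2 - 19(r+1)) = 37r^2 - 93r - 18, which is nonnegative for all r ≥ 13.
Combining, 2^(r + 1) ≥ 37(r+1)^2 - 19(r+1).
By induction, the statement is established for all m ≥ 13.
Hence the smallest such n_0 is 13.

n_0 = 13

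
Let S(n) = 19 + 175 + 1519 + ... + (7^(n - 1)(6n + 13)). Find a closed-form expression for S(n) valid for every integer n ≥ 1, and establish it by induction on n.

S(n) = 7^n(n + 2) - 2

We claim S(n) = 7^n(n + 2) - 2 for all n ≥ 1.
When n = 1: S(1) = 19, and the closed form gives 19. They agree.
For the inductive step, assume it holds for an arbitrary j ≥ 1, so S(j) = 7^j(j + 2) - 2.
Then S(j+1) = S(j) + (7^j(6j + 19)) = (7^j(j + 2) - 2) + (7^j(6j + 19)).
Simplifying, S(j+1) = 7·7^j·j + 21·7^j - 2 = 7^(j+1)((j+1) + 2) - 2,
which is the closed form with n = j+1.
Hence, by induction on n, the claim holds for every n ≥ 1.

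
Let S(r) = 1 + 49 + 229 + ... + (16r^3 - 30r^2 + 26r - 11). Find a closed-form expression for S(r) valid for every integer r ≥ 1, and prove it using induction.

We claim S(r) = r(4r^3 - 2r^2 + 2r - 3) for all r ≥ 1.
Base step (r = 1): S(1) = 1, and the closed form gives 1. They agree.
For the inductive step, assume it holds for an arbitrary j ≥ 1, so S(j) = j(4j^3 - 2j^2 + 2j - 3).
Then S(j+1) = S(j) + (16j^3 + 18j^2 + 14j + 1) = (j(4j^3 - 2j^2 + 2j - 3)) + (16j^3 + 18j^2 + 14j + 1).
Simplifying, S(j+1) = (j + 1)(4j^3 + 10j^2 + 10j + 1) = (j+1)(4(j+1)^3 - 2(j+1)^2 + 2(j+1) - 3),
which is the closed form with r = j+1.
This completes the induction.

S(r) = r(4r^3 - 2r^2 + 2r - 3)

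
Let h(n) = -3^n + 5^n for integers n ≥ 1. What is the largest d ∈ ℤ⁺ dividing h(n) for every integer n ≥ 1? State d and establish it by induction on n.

Computing the first values: h(1) = 2 and h(2) = 16; gcd(2, 16) = 2, so d ≤ 2.
We prove 2 | -3^n + 5^n for all n ≥ 1 by induction on n.
Base case (n = 1): h(1) = 2 = 2·(1), so 2 | h(1).
Suppose the result is true for n = j, i.e. 2 | h(j). Then
5^{j+1} − 3^{j+1} = 5·5^j − 3·3^j = 5·(5^j − 3^j) + (2)·3^j. The first term is divisible by 2 by the inductive hypothesis, and the second term (2)·3^j is divisible by 2 since 2 | 2. Hence 2 | h(j+1).
This completes the induction.
Therefore the largest such d is 2.

d = 2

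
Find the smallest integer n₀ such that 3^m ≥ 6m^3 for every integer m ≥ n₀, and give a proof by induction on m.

At m = 6: 729 < 1296, so the inequality fails and n₀ ≥ 7. We prove 3^m ≥ 6m^3 for all m ≥ 7.
Base step (m = 7): 3^m = 2187 and 6m^3 = 2058, so 2187 ≥ 2058.
Suppose the result is true for m = r, so 3^r ≥ 6r^3.
Then 3^(r + 1) = 3·(3^r) ≥ 3·(6r^3).
Also, for r ≥ 7 we have 3·(6r^3) ≥ 6(r+1)^3, since 3 ≥ (1 + 1/r)^3 for all r ≥ 7.
Combining, 3^(r + 1) ≥ 6(r+1)^3.
Hence, by induction on m, the claim holds for every m ≥ 7.
Hence the smallest such n₀ is 7.

n₀ = 7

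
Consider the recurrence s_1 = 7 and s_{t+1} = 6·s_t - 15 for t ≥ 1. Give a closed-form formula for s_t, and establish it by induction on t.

s_t = 4·6^(t - 1) + 3

Computing the first terms: s_1 = 7, s_2 = 27, s_3 = 147. This suggests s_t = 4·6^(t - 1) + 3.
Base step (t = 1): the formula gives 7 = 7 = s_1.
Inductive step: suppose the statement holds for some r ≥ 1, so s_r = 4·6^(r - 1) + 3.
Then s_{r+1} = 6·s_r - 15 = 6·(4·6^(r - 1) + 3) - 15 = 4·6^r + 3 = 4·6^((r+1) - 1) + 3,
which is the claimed formula at t = r+1.
By induction, the statement is established for all t ≥ 1.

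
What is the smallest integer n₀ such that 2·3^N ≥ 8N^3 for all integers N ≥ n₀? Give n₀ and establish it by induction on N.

At N = 6: 1458 < 1728, so the inequality fails and n₀ ≥ 7. We prove 2·3^N ≥ 8N^3 for all N ≥ 7.
Base step (N = 7): 2·3^N = 4374 and 8N^3 = 2744, so 4374 ≥ 2744.
Suppose the result is true for N = i, so 2·3^i ≥ 8i^3.
Then 2·3^(i + 1) = 3·(2·3^i) ≥ 3·(8i^3).
Also, for i ≥ 7 we have 3·(8i^3) ≥ 8(i+1)^3, since 3 ≥ (1 + 1/i)^3 for all i ≥ 7.
Combining, 2·3^(i + 1) ≥ 8(i+1)^3.
This completes the induction.
Hence the smallest such n₀ is 7.

n₀ = 7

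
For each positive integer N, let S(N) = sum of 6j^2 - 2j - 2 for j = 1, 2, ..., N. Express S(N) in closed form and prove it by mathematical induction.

We claim S(N) = 2N(N^2 + N - 1) for all N ≥ 1.
When N = 1: S(1) = 2, and the closed form gives 2. They agree.
Inductive step: suppose the statement holds for some j ≥ 1, so S(j) = 2j(j^2 + j - 1).
Then S(j+1) = S(j) + (6j^2 + 10j + 2) = (2j(j^2 + j - 1)) + (6j^2 + 10j + 2).
Simplifying, S(j+1) = 2(j + 1)(j^2 + 3j + 1) = 2(j+1)((j+1)^2 + (j+1) - 1),
which is the closed form with N = j+1.
This completes the induction.

S(N) = 2N(N^2 + N - 1)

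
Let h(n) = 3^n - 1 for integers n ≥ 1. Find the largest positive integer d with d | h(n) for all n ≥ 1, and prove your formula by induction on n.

Computing the first values: h(1) = 2 and h(2) = 8; gcd(2, 8) = 2, so d ≤ 2.
We prove 2 | 3^n - 1 for all n ≥ 1 by induction on n.
Base step (n = 1): h(1) = 2 = 2·(1), so 2 | h(1).
For the inductive step, assume it holds for an arbitrary m ≥ 1, i.e. 2 | h(m). Then
3^{m+1} − 1^{m+1} = 3·3^m − 1·1^m = 3·(3^m − 1^m) + (2)·1^m. The first term is divisible by 2 by the inductive hypothesis, and the second term (2)·1^m is divisible by 2 since 2 | 2. Hence 2 | h(m+1).
This completes the induction.
Therefore the largest such d is 2.

d = 2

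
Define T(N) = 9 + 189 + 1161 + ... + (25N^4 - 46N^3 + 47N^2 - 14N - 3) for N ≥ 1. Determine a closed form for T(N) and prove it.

We claim T(N) = N(5N^4 + N^3 + N^2 + 5N - 3) for all N ≥ 1.
For the base case N = 1: T(1) = 9, and the closed form gives 9. They agree.
For the inductive step, assume it holds for an arbitrary i ≥ 1, so T(i) = i(5i^4 + i^3 + i^2 + 5i - 3).
Then T(i+1) = T(i) + (25i^4 + 54i^3 + 59i^2 + 42i + 9) = (i(5i^4 + i^3 + i^2 + 5i - 3)) + (25i^4 + 54i^3 + 59i^2 + 42i + 9).
Simplifying, T(i+1) = (i + 1)(5i^4 + 21i^3 + 34i^2 + 30i + 9) = (i+1)(5(i+1)^4 + (i+1)^3 + (i+1)^2 + 5(i+1) - 3),
which is the closed form with N = i+1.
Hence, by induction on N, the claim holds for every N ≥ 1.

T(N) = N(5N^4 + N^3 + N^2 + 5N - 3)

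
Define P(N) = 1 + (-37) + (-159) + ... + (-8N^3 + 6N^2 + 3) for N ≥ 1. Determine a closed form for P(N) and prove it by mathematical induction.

P(N) = -N(2N^3 + 2N^2 - N - 4)

We claim P(N) = -N(2N^3 + 2N^2 - N - 4) for all N ≥ 1.
Base case (N = 1): P(1) = 1, and the closed form gives 1. They agree.
Inductive step: suppose the statement holds for some p ≥ 1, so P(p) = p(-2p^3 - 2p^2 + p + 4).
Then P(p+1) = P(p) + (-8(p + 1)^3 + 6(p + 1)^2 + 3) = (p(-2p^3 - 2p^2 + p + 4)) + (-8(p + 1)^3 + 6(p + 1)^2 + 3).
Simplifying, P(p+1) = -(p + 1)(2p^3 + 8p^2 + 9p - 1) = -(p+1)(2(p+1)^3 + 2(p+1)^2 - (p+1) - 4),
which is the closed form with N = p+1.
By induction, the statement is established for all N ≥ 1.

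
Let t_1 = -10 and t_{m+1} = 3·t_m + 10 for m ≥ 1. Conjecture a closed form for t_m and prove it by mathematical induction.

t_m = -5·3^(m - 1) - 5

Computing the first terms: t_1 = -10, t_2 = -20, t_3 = -50. This suggests t_m = -5·3^(m - 1) - 5.
When m = 1: the formula gives -10 = -10 = t_1.
Suppose the result is true for m = k, so t_k = -5·3^(k - 1) - 5.
Then t_{k+1} = 3·t_k + 10 = 3·(-5·3^(k - 1) - 5) + 10 = -5·3^k - 5 = -5·3^((k+1) - 1) - 5,
which is the claimed formula at m = k+1.
This completes the induction.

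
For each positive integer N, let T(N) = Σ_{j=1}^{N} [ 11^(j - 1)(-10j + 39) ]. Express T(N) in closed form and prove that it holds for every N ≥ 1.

T(N) = 11^N(-N + 4) - 4

We claim T(N) = 11^N(-N + 4) - 4 for all N ≥ 1.
When N = 1: T(1) = 29, and the closed form gives 29. They agree.
Suppose the result is true for N = j, so T(j) = 11^j(-j + 4) - 4.
Then T(j+1) = T(j) + (11^j(-10j + 29)) = (11^j(-j + 4) - 4) + (11^j(-10j + 29)).
Simplifying, T(j+1) = -11·11^j·j + 33·11^j - 4 = 11^(j+1)(-(j+1) + 4) - 4,
which is the closed form with N = j+1.
By induction, the statement is established for all N ≥ 1.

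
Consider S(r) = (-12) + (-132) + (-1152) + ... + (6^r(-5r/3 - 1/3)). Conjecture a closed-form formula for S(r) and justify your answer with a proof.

We claim S(r) = -2·6^r·r for all r ≥ 1.
Base step (r = 1): S(1) = -12, and the closed form gives -12. They agree.
Inductive step: assume the claim holds for r = i, so S(i) = -2·6^i·i.
Then S(i+1) = S(i) + (6^i(-10i - 12)) = (-2·6^i·i) + (6^i(-10i - 12)).
Simplifying, S(i+1) = 12·6^i(-i - 1) = -2·6^(i+1)·(i+1),
which is the closed form with r = i+1.
By the principle of mathematical induction, the result holds for all r ≥ 1.

S(r) = -2·6^r·r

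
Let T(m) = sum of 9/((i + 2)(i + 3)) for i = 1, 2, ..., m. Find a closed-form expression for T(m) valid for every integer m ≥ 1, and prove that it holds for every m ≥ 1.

We claim T(m) = 3m/(m + 3) for all m ≥ 1.
For the base case m = 1: T(1) = 3/4, and the closed form gives 3/4. They agree.
For the inductive step, assume it holds for an arbitrary i ≥ 1, so T(i) = 3i/(i + 3).
Then T(i+1) = T(i) + (9/((i + 3)(i + 4))) = (3i/(i + 3)) + (9/((i + 3)(i + 4))).
Simplifying, T(i+1) = 3(i + 1)/(i + 4) = 3(i+1)/((i+1) + 3),
which is the closed form with m = i+1.
By the principle of mathematical induction, the result holds for all m ≥ 1.

T(m) = 3m/(m + 3)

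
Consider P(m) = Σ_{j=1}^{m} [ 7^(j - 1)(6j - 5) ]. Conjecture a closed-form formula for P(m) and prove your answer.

P(m) = 7^m(m - 1) + 1

We claim P(m) = 7^m(m - 1) + 1 for all m ≥ 1.
Base step (m = 1): P(1) = 1, and the closed form gives 1. They agree.
Inductive step: suppose the statement holds for some j ≥ 1, so P(j) = 7^j(j - 1) + 1.
Then P(j+1) = P(j) + (7^j(6j + 1)) = (7^j(j - 1) + 1) + (7^j(6j + 1)).
Simplifying, P(j+1) = 7^(j + 1)j + 1 = 7^(j+1)((j+1) - 1) + 1,
which is the closed form with m = j+1.
Hence, by induction on m, the claim holds for every m ≥ 1.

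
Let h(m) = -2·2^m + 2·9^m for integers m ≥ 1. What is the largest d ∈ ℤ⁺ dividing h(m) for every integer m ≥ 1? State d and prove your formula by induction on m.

Computing the first values: h(1) = 14 and h(2) = 154; gcd(14, 154) = 14, so d ≤ 14.
We prove 14 | -2·2^m + 2·9^m for all m ≥ 1 by induction on m.
For the base case m = 1: h(1) = 14 = 14·(1), so 14 | h(1).
Inductive step: assume the claim holds for m = i, i.e. 14 | h(i). Then
h(i+1) − 9·h(i) = (-2·2^(i+1) + 2·9^(i+1)) − 9·(-2·2^i + 2·9^i) = (-2)·2^i·(2 − 9) = (14)·2^i. Since 14 | h(i) by the inductive hypothesis, 14 | 9·h(i); and 14 | 14 since 14 = 14·1. Therefore 14 | h(i+1).
By the principle of mathematical induction, the result holds for all m ≥ 1.
Therefore the largest such d is 14.

d = 14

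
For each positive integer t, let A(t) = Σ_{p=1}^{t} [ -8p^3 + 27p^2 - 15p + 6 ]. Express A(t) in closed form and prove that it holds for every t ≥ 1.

We claim A(t) = -t(2t^3 - 5t^2 - 4t - 3) for all t ≥ 1.
Base step (t = 1): A(1) = 10, and the closed form gives 10. They agree.
Inductive step: suppose the statement holds for some p ≥ 1, so A(p) = p(-2p^3 + 5p^2 + 4p + 3).
Then A(p+1) = A(p) + (-8p^3 + 3p^2 + 15p + 10) = (p(-2p^3 + 5p^2 + 4p + 3)) + (-8p^3 + 3p^2 + 15p + 10).
Simplifying, A(p+1) = -(p + 1)(2p^3 + p^2 - 8p - 10) = -(p+1)(2(p+1)^3 - 5(p+1)^2 - 4(p+1) - 3),
which is the closed form with t = p+1.
By the principle of mathematical induction, the result holds for all t ≥ 1.

A(t) = -t(2t^3 - 5t^2 - 4t - 3)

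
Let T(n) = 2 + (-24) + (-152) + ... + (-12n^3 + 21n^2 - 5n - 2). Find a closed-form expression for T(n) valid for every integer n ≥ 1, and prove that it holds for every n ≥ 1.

We claim T(n) = -n(3n^3 - n^2 - 5n + 1) for all n ≥ 1.
Base step (n = 1): T(1) = 2, and the closed form gives 2. They agree.
Inductive step: suppose the statement holds for some p ≥ 1, so T(p) = p(-3p^3 + p^2 + 5p - 1).
Then T(p+1) = T(p) + (-12p^3 - 15p^2 + p + 2) = (p(-3p^3 + p^2 + 5p - 1)) + (-12p^3 - 15p^2 + p + 2).
Simplifying, T(p+1) = -(p + 1)(3p^3 + 8p^2 + 2p - 2) = -(p+1)(3(p+1)^3 - (p+1)^2 - 5(p+1) + 1),
which is the closed form with n = p+1.
This completes the induction.

T(n) = -n(3n^3 - n^2 - 5n + 1)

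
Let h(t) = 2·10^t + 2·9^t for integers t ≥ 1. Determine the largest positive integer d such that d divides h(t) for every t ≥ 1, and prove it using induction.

d = 2

Computing the first values: h(1) = 38 and h(2) = 362; gcd(38, 362) = 2, so d ≤ 2.
We prove 2 | 2·10^t + 2·9^t for all t ≥ 1 by induction on t.
Base step (t = 1): h(1) = 38 = 2·(19), so 2 | h(1).
Suppose the result is true for t = i, i.e. 2 | h(i). Then
h(i+1) − 10·h(i) = (2·10^(i+1) + 2·9^(i+1)) − 10·(2·10^i + 2·9^i) = (2)·9^i·(9 − 10) = (-2)·9^i. Since 2 | h(i) by the inductive hypothesis, 2 | 10·h(i); and 2 | -2 since -2 = 2·-1. Therefore 2 | h(i+1).
By the principle of mathematical induction, the result holds for all t ≥ 1.
Therefore the largest such d is 2.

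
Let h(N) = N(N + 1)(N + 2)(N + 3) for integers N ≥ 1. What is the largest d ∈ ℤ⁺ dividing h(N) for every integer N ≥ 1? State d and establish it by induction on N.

d = 24

Computing the first values: h(1) = 24 and h(2) = 120; gcd(24, 120) = 24, so d ≤ 24.
We prove 24 | N(N + 1)(N + 2)(N + 3) for all N ≥ 1 by induction on N.
When N = 1: h(1) = 24 = 24·(1), so 24 | h(1).
Inductive step: assume the claim holds for N = m, i.e. 24 | h(m). Then
h(m+1) − h(m) = (m+1)·(m+2)·(m+3)·(m+4) − m·(m+1)·(m+2)·(m+3) = (m+1)·(m+2)·(m+3)·[(m+4) − m] = 4·(m+1)·(m+2)·(m+3). The product of 3 consecutive integers is divisible by (3)! = 6, so h(m+1) − h(m) is divisible by 4·6 = 24. By the inductive hypothesis 24 | h(m), hence 24 | h(m+1).
Hence, by induction on N, the claim holds for every N ≥ 1.
Therefore the largest such d is 24.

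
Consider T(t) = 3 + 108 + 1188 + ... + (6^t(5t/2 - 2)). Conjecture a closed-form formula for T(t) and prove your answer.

We claim T(t) = 3·6^t(t - 1) + 3 for all t ≥ 1.
Base case (t = 1): T(1) = 3, and the closed form gives 3. They agree.
Inductive step: assume the claim holds for t = k, so T(k) = 3·6^k(k - 1) + 3.
Then T(k+1) = T(k) + (6^k(15k + 3)) = (3·6^k(k - 1) + 3) + (6^k(15k + 3)).
Simplifying, T(k+1) = 18·6^k·k + 3 = 3·6^(k+1)((k+1) - 1) + 3,
which is the closed form with t = k+1.
Hence, by induction on t, the claim holds for every t ≥ 1.

T(t) = 3·6^t(t - 1) + 3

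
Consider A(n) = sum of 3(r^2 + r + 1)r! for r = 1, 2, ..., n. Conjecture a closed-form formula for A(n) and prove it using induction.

A(n) = (3n + 3)(n + 1)! - 3

We claim A(n) = (3n + 3)(n + 1)! - 3 for all n ≥ 1.
Base step (n = 1): A(1) = 9, and the closed form gives 9. They agree.
Inductive step: suppose the statement holds for some r ≥ 1, so A(r) = (3r + 3)(r + 1)! - 3.
Then A(r+1) = A(r) + (3(r^2 + 3r + 3)(r + 1)!) = ((3r + 3)(r + 1)! - 3) + (3(r^2 + 3r + 3)(r + 1)!).
Simplifying, A(r+1) = (3(r+1) + 3)((r+1) + 1)! - 3,
which is the closed form with n = r+1.
Hence, by induction on n, the claim holds for every n ≥ 1.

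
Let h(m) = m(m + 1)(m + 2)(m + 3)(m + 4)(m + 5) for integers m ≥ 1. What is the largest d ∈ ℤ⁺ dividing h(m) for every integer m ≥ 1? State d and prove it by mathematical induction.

Computing the first values: h(1) = 720 and h(2) = 5040; gcd(720, 5040) = 720, so d ≤ 720.
We prove 720 | m(m + 1)(m + 2)(m + 3)(m + 4)(m + 5) for all m ≥ 1 by induction on m.
Base case (m = 1): h(1) = 720 = 720·(1), so 720 | h(1).
Suppose the result is true for m = i, i.e. 720 | h(i). Then
h(i+1) − h(i) = (i+1)·(i+2)·(i+3)·(i+4)·(i+5)·(i+6) − i·(i+1)·(i+2)·(i+3)·(i+4)·(i+5) = (i+1)·(i+2)·(i+3)·(i+4)·(i+5)·[(i+6) − i] = 6·(i+1)·(i+2)·(i+3)·(i+4)·(i+5). The product of 5 consecutive integers is divisible by (5)! = 120, so h(i+1) − h(i) is divisible by 6·120 = 720. By the inductive hypothesis 720 | h(i), hence 720 | h(i+1).
Hence, by induction on m, the claim holds for every m ≥ 1.
Therefore the largest such d is 720.

d = 720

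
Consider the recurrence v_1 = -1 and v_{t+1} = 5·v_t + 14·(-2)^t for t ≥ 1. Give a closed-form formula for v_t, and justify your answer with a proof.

Computing the first terms: v_1 = -1, v_2 = -33, v_3 = -109. This suggests v_t = (-2)^(t + 1) - 5^t.
When t = 1: the formula gives -1 = -1 = v_1.
For the inductive step, assume it holds for an arbitrary m ≥ 1, so v_m = (-2)^(m + 1) - 5^m.
Then v_{m+1} = 5·v_m + 14·(-2)^m = 5·((-2)^(m + 1) - 5^m) + 14·(-2)^m = (-2)^(m + 2) - 5^(m + 1) = (-2)^((m+1) + 1) - 5^(m+1),
which is the claimed formula at t = m+1.
By induction, the statement is established for all t ≥ 1.

v_t = (-2)^(t + 1) - 5^t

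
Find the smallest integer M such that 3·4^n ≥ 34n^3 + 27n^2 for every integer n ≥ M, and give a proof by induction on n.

M = 6

At n = 5: 3072 < 4925, so the inequality fails and M ≥ 6. We prove 3·4^n ≥ 34n^3 + 27n^2 for all n ≥ 6.
When n = 6: 3·4^n = 12288 and 34n^3 + 27n^2 = 8316, so 12288 ≥ 8316.
Inductive step: suppose the statement holds for some i ≥ 6, so 3·4^i ≥ 34i^3 + 27i^2.
Then 3·4^(i + 1) = 4·(3·4^i) ≥ 4·(34i^3 + 27i^2).
Also, for i ≥ 6 we have 4·(34i^3 + 27i^2) ≥ 34(i+1)^3 + 27(i+1)^2, since 4·(34i^3 + 27i^2) − (34(i+1)^3 + 27(i+1)^2) = 102i^3 - 21i^2 - 156i - 61, which is nonnegative for all i ≥ 6.
Combining, 3·4^(i + 1) ≥ 34(i+1)^3 + 27(i+1)^2.
This completes the induction.
Hence the smallest such M is 6.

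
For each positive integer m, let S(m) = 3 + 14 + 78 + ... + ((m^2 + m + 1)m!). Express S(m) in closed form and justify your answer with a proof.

S(m) = (m + 1)(m + 1)! - 1

We claim S(m) = (m + 1)(m + 1)! - 1 for all m ≥ 1.
Base step (m = 1): S(1) = 3, and the closed form gives 3. They agree.
Inductive step: assume the claim holds for m = r, so S(r) = (r + 1)(r + 1)! - 1.
Then S(r+1) = S(r) + ((r^2 + 3r + 3)(r + 1)!) = ((r + 1)(r + 1)! - 1) + ((r^2 + 3r + 3)(r + 1)!).
Simplifying, S(r+1) = ((r+1) + 1)((r+1) + 1)! - 1,
which is the closed form with m = r+1.
This completes the induction.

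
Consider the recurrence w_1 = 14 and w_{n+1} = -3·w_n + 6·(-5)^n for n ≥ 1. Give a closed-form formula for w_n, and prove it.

w_n = -(-3)^(n - 1) - 3(-5)^n

Computing the first terms: w_1 = 14, w_2 = -72, w_3 = 366. This suggests w_n = -(-3)^(n - 1) - 3(-5)^n.
Base step (n = 1): the formula gives 14 = 14 = w_1.
Inductive step: assume the claim holds for n = k, so w_k = -(-3)^(k - 1) - 3(-5)^k.
Then w_{k+1} = -3·w_k + 6·(-5)^k = -3·(-(-3)^(k - 1) - 3(-5)^k) + 6·(-5)^k = -(-3)^k - 3(-5)^(k + 1) = -(-3)^((k+1) - 1) - 3(-5)^(k+1),
which is the claimed formula at n = k+1.
By the principle of mathematical induction, the result holds for all n ≥ 1.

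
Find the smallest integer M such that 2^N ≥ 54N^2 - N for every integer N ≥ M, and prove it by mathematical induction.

M = 14

At N = 13: 8192 < 9113, so the inequality fails and M ≥ 14. We prove 2^N ≥ 54N^2 - N for all N ≥ 14.
Base step (N = 14): 2^N = 16384 and 54N^2 - N = 10570, so 16384 ≥ 10570.
Suppose the result is true for N = r, so 2^r ≥ 54r^2 - r.
Then 2^(r + 1) = 2·(2^r) ≥ 2·(54r^2 - r).
Also, for r ≥ 14 we have 2·(54r^2 - r) ≥ 54(r+1)^2 - (r+1), since 2·(54r^2 - r) − (54(r+1)^2 - (r+1)) = 54r^2 - 109r - 53, which is nonnegative for all r ≥ 14.
Combining, 2^(r + 1) ≥ 54(r+1)^2 - (r+1).
By the principle of mathematical induction, the result holds for all N ≥ 14.
Hence the smallest such M is 14.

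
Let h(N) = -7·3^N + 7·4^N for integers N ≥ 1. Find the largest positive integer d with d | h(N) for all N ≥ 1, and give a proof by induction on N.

Computing the first values: h(1) = 7 and h(2) = 49; gcd(7, 49) = 7, so d ≤ 7.
We prove 7 | -7·3^N + 7·4^N for all N ≥ 1 by induction on N.
For the base case N = 1: h(1) = 7 = 7·(1), so 7 | h(1).
Suppose the result is true for N = m, i.e. 7 | h(m). Then
h(m+1) − 4·h(m) = (-7·3^(m+1) + 7·4^(m+1)) − 4·(-7·3^m + 7·4^m) = (-7)·3^m·(3 − 4) = (7)·3^m. Since 7 | h(m) by the inductive hypothesis, 7 | 4·h(m); and 7 | 7 since 7 = 7·1. Therefore 7 | h(m+1).
By induction, the statement is established for all N ≥ 1.
Therefore the largest such d is 7.

d = 7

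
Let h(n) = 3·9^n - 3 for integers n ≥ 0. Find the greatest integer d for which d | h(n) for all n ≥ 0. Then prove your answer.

Computing the first values: h(0) = 0 and h(1) = 24; gcd(0, 24) = 24, so d ≤ 24.
We prove 24 | 3·9^n - 3 for all n ≥ 0 by induction on n.
When n = 0: h(0) = 0 = 24·(0), so 24 | h(0).
Inductive step: suppose the statement holds for some m ≥ 0, i.e. 24 | h(m). Then
h(m+1) = 3·9^(m+1) - 3 = 9·(3·9^m - 3) + 24 = 9·h(m) + 24. The first term is divisible by 24 by the inductive hypothesis, and 24 is divisible by 24. Hence 24 | h(m+1).
Hence, by induction on n, the claim holds for every n ≥ 0.
Therefore the largest such d is 24.

d = 24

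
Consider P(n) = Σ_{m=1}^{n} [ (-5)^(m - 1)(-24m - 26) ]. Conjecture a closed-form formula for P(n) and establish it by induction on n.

P(n) = (-5)^n(4n + 5) - 5

We claim P(n) = (-5)^n(4n + 5) - 5 for all n ≥ 1.
Base step (n = 1): P(1) = -50, and the closed form gives -50. They agree.
Inductive step: assume the claim holds for n = m, so P(m) = (-5)^m(4m + 5) - 5.
Then P(m+1) = P(m) + ((-5)^m(-24m - 50)) = ((-5)^m(4m + 5) - 5) + ((-5)^m(-24m - 50)).
Simplifying, P(m+1) = -20(-5)^m·m - 45(-5)^m - 5 = (-5)^(m+1)(4(m+1) + 5) - 5,
which is the closed form with n = m+1.
By induction, the statement is established for all n ≥ 1.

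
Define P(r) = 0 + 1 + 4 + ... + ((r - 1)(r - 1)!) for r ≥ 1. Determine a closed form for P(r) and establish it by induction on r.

P(r) = r! - 1

We claim P(r) = r! - 1 for all r ≥ 1.
For the base case r = 1: P(1) = 0, and the closed form gives 0. They agree.
Inductive step: assume the claim holds for r = p, so P(p) = p! - 1.
Then P(p+1) = P(p) + (p·p!) = (p! - 1) + (p·p!).
Simplifying, P(p+1) = (p+1)! - 1,
which is the closed form with r = p+1.
By the principle of mathematical induction, the result holds for all r ≥ 1.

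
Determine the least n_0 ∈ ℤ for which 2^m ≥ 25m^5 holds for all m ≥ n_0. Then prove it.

n_0 = 29

At m = 28: 268435456 < 430259200, so the inequality fails and n_0 ≥ 29. We prove 2^m ≥ 25m^5 for all m ≥ 29.
When m = 29: 2^m = 536870912 and 25m^5 = 512778725, so 536870912 ≥ 512778725.
For the inductive step, assume it holds for an arbitrary r ≥ 29, so 2^r ≥ 25r^5.
Then 2^(r + 1) = 2·(2^r) ≥ 2·(25r^5).
Also, for r ≥ 29 we have 2·(25r^5) ≥ 25(r+1)^5, since 2 ≥ (1 + 1/r)^5 for all r ≥ 29.
Combining, 2^(r + 1) ≥ 25(r+1)^5.
By induction, the statement is established for all m ≥ 29.
Hence the smallest such n_0 is 29.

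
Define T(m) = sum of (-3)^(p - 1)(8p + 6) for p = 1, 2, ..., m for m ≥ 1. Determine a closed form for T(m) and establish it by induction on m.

We claim T(m) = -2(-3)^m(m + 1) + 2 for all m ≥ 1.
When m = 1: T(1) = 14, and the closed form gives 14. They agree.
For the inductive step, assume it holds for an arbitrary p ≥ 1, so T(p) = -2(-3)^p(p + 1) + 2.
Then T(p+1) = T(p) + ((-3)^p(8p + 14)) = (-2(-3)^p(p + 1) + 2) + ((-3)^p(8p + 14)).
Simplifying, T(p+1) = 6(-3)^p·p + 12(-3)^p + 2 = -2(-3)^(p+1)((p+1) + 1) + 2,
which is the closed form with m = p+1.
By induction, the statement is established for all m ≥ 1.

T(m) = -2(-3)^m(m + 1) + 2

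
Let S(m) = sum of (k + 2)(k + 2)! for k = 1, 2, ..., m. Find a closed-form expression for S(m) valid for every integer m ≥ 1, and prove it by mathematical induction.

S(m) = (m + 3)! - 6

We claim S(m) = (m + 3)! - 6 for all m ≥ 1.
When m = 1: S(1) = 18, and the closed form gives 18. They agree.
Inductive step: suppose the statement holds for some k ≥ 1, so S(k) = (k + 3)! - 6.
Then S(k+1) = S(k) + ((k + 3)(k + 3)!) = ((k + 3)! - 6) + ((k + 3)(k + 3)!).
Simplifying, S(k+1) = ((k+1) + 3)! - 6,
which is the closed form with m = k+1.
By the principle of mathematical induction, the result holds for all m ≥ 1.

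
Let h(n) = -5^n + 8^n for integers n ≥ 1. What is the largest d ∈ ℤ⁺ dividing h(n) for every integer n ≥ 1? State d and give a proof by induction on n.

d = 3

Computing the first values: h(1) = 3 and h(2) = 39; gcd(3, 39) = 3, so d ≤ 3.
We prove 3 | -5^n + 8^n for all n ≥ 1 by induction on n.
Base step (n = 1): h(1) = 3 = 3·(1), so 3 | h(1).
Inductive step: assume the claim holds for n = k, i.e. 3 | h(k). Then
8^{k+1} − 5^{k+1} = 8·8^k − 5·5^k = 8·(8^k − 5^k) + (3)·5^k. The first term is divisible by 3 by the inductive hypothesis, and the second term (3)·5^k is divisible by 3 since 3 | 3. Hence 3 | h(k+1).
Hence, by induction on n, the claim holds for every n ≥ 1.
Therefore the largest such d is 3.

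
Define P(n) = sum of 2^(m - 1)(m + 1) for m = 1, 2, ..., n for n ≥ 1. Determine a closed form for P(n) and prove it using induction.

P(n) = 2^n·n

We claim P(n) = 2^n·n for all n ≥ 1.
Base case (n = 1): P(1) = 2, and the closed form gives 2. They agree.
For the inductive step, assume it holds for an arbitrary m ≥ 1, so P(m) = 2^m·m.
Then P(m+1) = P(m) + (2^m(m + 2)) = (2^m·m) + (2^m(m + 2)).
Simplifying, P(m+1) = 2^(m + 1)(m + 1) = 2^(m+1)·(m+1),
which is the closed form with n = m+1.
By induction, the statement is established for all n ≥ 1.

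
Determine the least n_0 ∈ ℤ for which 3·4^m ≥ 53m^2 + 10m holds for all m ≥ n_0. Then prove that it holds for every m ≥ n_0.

n_0 = 5

At m = 4: 768 < 888, so the inequality fails and n_0 ≥ 5. We prove 3·4^m ≥ 53m^2 + 10m for all m ≥ 5.
Base step (m = 5): 3·4^m = 3072 and 53m^2 + 10m = 1375, so 3072 ≥ 1375.
Inductive step: assume the claim holds for m = r, so 3·4^r ≥ 53r^2 + 10r.
Then 3·4^(r + 1) = 4·(3·4^r) ≥ 4·(53r^2 + 10r).
Also, for r ≥ 5 we have 4·(53r^2 + 10r) ≥ 53(r+1)^2 + 10(r+1), since 4·(53r^2 + 10r) − (53(r+1)^2 + 10(r+1)) = 159r^2 - 76r - 63, which is nonnegative for all r ≥ 5.
Combining, 3·4^(r + 1) ≥ 53(r+1)^2 + 10(r+1).
This completes the induction.
Hence the smallest such n_0 is 5.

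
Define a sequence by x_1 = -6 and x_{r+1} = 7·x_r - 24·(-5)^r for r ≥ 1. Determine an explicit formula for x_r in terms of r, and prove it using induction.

Computing the first terms: x_1 = -6, x_2 = 78, x_3 = -54. This suggests x_r = 2(-5)^r + 4·7^(r - 1).
Base case (r = 1): the formula gives -6 = -6 = x_1.
Inductive step: assume the claim holds for r = p, so x_p = 2(-5)^p + 4·7^(p - 1).
Then x_{p+1} = 7·x_p - 24·(-5)^p = 7·(2(-5)^p + 4·7^(p - 1)) - 24·(-5)^p = 2(-5)^(p + 1) + 4·7^p = 2(-5)^(p+1) + 4·7^((p+1) - 1),
which is the claimed formula at r = p+1.
By induction, the statement is established for all r ≥ 1.

x_r = 2(-5)^r + 4·7^(r - 1)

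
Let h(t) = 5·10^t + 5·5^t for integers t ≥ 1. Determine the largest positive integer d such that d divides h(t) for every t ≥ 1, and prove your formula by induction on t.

Computing the first values: h(1) = 75 and h(2) = 625; gcd(75, 625) = 25, so d ≤ 25.
We prove 25 | 5·10^t + 5·5^t for all t ≥ 1 by induction on t.
Base step (t = 1): h(1) = 75 = 25·(3), so 25 | h(1).
Inductive step: suppose the statement holds for some j ≥ 1, i.e. 25 | h(j). Then
h(j+1) − 10·h(j) = (5·10^(j+1) + 5·5^(j+1)) − 10·(5·10^j + 5·5^j) = (5)·5^j·(5 − 10) = (-25)·5^j. Since 25 | h(j) by the inductive hypothesis, 25 | 10·h(j); and 25 | -25 since -25 = 25·-1. Therefore 25 | h(j+1).
By the principle of mathematical induction, the result holds for all t ≥ 1.
Therefore the largest such d is 25.

d = 25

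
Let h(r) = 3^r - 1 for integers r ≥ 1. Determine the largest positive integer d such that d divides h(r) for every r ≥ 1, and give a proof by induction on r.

Computing the first values: h(1) = 2 and h(2) = 8; gcd(2, 8) = 2, so d ≤ 2.
We prove 2 | 3^r - 1 for all r ≥ 1 by induction on r.
For the base case r = 1: h(1) = 2 = 2·(1), so 2 | h(1).
For the inductive step, assume it holds for an arbitrary i ≥ 1, i.e. 2 | h(i). Then
3^{i+1} − 1^{i+1} = 3·3^i − 1·1^i = 3·(3^i − 1^i) + (2)·1^i. The first term is divisible by 2 by the inductive hypothesis, and the second term (2)·1^i is divisible by 2 since 2 | 2. Hence 2 | h(i+1).
By the principle of mathematical induction, the result holds for all r ≥ 1.
Therefore the largest such d is 2.

d = 2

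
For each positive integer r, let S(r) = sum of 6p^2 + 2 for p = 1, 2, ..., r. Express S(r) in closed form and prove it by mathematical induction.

S(r) = r(2r^2 + 3r + 3)

We claim S(r) = r(2r^2 + 3r + 3) for all r ≥ 1.
For the base case r = 1: S(1) = 8, and the closed form gives 8. They agree.
Inductive step: assume the claim holds for r = p, so S(p) = p(2p^2 + 3p + 3).
Then S(p+1) = S(p) + (6(p + 1)^2 + 2) = (p(2p^2 + 3p + 3)) + (6(p + 1)^2 + 2).
Simplifying, S(p+1) = (p + 1)(2p^2 + 7p + 8) = (p+1)(2(p+1)^2 + 3(p+1) + 3),
which is the closed form with r = p+1.
By induction, the statement is established for all r ≥ 1.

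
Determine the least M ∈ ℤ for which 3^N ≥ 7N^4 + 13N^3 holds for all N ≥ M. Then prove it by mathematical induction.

At N = 10: 59049 < 83000, so the inequality fails and M ≥ 11. We prove 3^N ≥ 7N^4 + 13N^3 for all N ≥ 11.
When N = 11: 3^N = 177147 and 7N^4 + 13N^3 = 119790, so 177147 ≥ 119790.
Suppose the result is true for N = k, so 3^k ≥ 7k^4 + 13k^3.
Then 3^(k + 1) = 3·(3^k) ≥ 3·(7k^4 + 13k^3).
Also, for k ≥ 11 we have 3·(7k^4 + 13k^3) ≥ 7(k+1)^4 + 13(k+1)^3, since 3·(7k^4 + 13k^3) − (7(k+1)^4 + 13(k+1)^3) = 14k^4 - 2k^3 - 81k^2 - 67k - 20, which is nonnegative for all k ≥ 11.
Combining, 3^(k + 1) ≥ 7(k+1)^4 + 13(k+1)^3.
Hence, by induction on N, the claim holds for every N ≥ 11.
Hence the smallest such M is 11.

M = 11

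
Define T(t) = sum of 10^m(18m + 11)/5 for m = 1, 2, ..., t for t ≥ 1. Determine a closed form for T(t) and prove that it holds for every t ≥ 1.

T(t) = 2·10^t(2t + 1) - 2

We claim T(t) = 2·10^t(2t + 1) - 2 for all t ≥ 1.
When t = 1: T(1) = 58, and the closed form gives 58. They agree.
Suppose the result is true for t = m, so T(m) = 2·10^m(2m + 1) - 2.
Then T(m+1) = T(m) + (10^m(36m + 58)) = (2·10^m(2m + 1) - 2) + (10^m(36m + 58)).
Simplifying, T(m+1) = 40·10^m·m + 60·10^m - 2 = 2·10^(m+1)(2(m+1) + 1) - 2,
which is the closed form with t = m+1.
By induction, the statement is established for all t ≥ 1.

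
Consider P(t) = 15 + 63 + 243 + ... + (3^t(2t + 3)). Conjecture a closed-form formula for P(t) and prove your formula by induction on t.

P(t) = 3·3^t(t + 1) - 3

We claim P(t) = 3·3^t(t + 1) - 3 for all t ≥ 1.
For the base case t = 1: P(1) = 15, and the closed form gives 15. They agree.
Suppose the result is true for t = i, so P(i) = 3·3^i(i + 1) - 3.
Then P(i+1) = P(i) + (3^(i + 1)(2i + 5)) = (3·3^i(i + 1) - 3) + (3^(i + 1)(2i + 5)).
Simplifying, P(i+1) = 9·3^i·i + 18·3^i - 3 = 3·3^(i+1)((i+1) + 1) - 3,
which is the closed form with t = i+1.
This completes the induction.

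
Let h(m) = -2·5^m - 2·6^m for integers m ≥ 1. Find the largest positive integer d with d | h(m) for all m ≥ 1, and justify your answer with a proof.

Computing the first values: h(1) = -22 and h(2) = -122; gcd(-22, -122) = 2, so d ≤ 2.
We prove 2 | -2·5^m - 2·6^m for all m ≥ 1 by induction on m.
Base step (m = 1): h(1) = -22 = 2·(-11), so 2 | h(1).
Inductive step: suppose the statement holds for some j ≥ 1, i.e. 2 | h(j). Then
h(j+1) − 6·h(j) = (-2·5^(j+1) - 2·6^(j+1)) − 6·(-2·5^j - 2·6^j) = (-2)·5^j·(5 − 6) = (2)·5^j. Since 2 | h(j) by the inductive hypothesis, 2 | 6·h(j); and 2 | 2 since 2 = 2·1. Therefore 2 | h(j+1).
Hence, by induction on m, the claim holds for every m ≥ 1.
Therefore the largest such d is 2.

d = 2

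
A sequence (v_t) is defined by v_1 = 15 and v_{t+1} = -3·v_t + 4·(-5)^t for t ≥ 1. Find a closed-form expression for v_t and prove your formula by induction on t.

Computing the first terms: v_1 = 15, v_2 = -65, v_3 = 295. This suggests v_t = 5(-3)^(t - 1) - 2(-5)^t.
When t = 1: the formula gives 15 = 15 = v_1.
Suppose the result is true for t = m, so v_m = 5(-3)^(m - 1) - 2(-5)^m.
Then v_{m+1} = -3·v_m + 4·(-5)^m = -3·(5(-3)^(m - 1) - 2(-5)^m) + 4·(-5)^m = 5(-3)^m - 2(-5)^(m + 1) = 5(-3)^((m+1) - 1) - 2(-5)^(m+1),
which is the claimed formula at t = m+1.
Hence, by induction on t, the claim holds for every t ≥ 1.

v_t = 5(-3)^(t - 1) - 2(-5)^t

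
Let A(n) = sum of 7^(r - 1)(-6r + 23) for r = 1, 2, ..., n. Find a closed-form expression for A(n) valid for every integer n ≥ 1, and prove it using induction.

A(n) = 7^n(-n + 4) - 4

We claim A(n) = 7^n(-n + 4) - 4 for all n ≥ 1.
Base step (n = 1): A(1) = 17, and the closed form gives 17. They agree.
Suppose the result is true for n = r, so A(r) = 7^r(-r + 4) - 4.
Then A(r+1) = A(r) + (7^r(-6r + 17)) = (7^r(-r + 4) - 4) + (7^r(-6r + 17)).
Simplifying, A(r+1) = -7·7^r·r + 21·7^r - 4 = 7^(r+1)(-(r+1) + 4) - 4,
which is the closed form with n = r+1.
By the principle of mathematical induction, the result holds for all n ≥ 1.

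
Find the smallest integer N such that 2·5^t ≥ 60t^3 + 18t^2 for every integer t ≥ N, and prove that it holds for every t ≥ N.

N = 6

At t = 5: 6250 < 7950, so the inequality fails and N ≥ 6. We prove 2·5^t ≥ 60t^3 + 18t^2 for all t ≥ 6.
Base step (t = 6): 2·5^t = 31250 and 60t^3 + 18t^2 = 13608, so 31250 ≥ 13608.
Inductive step: assume the claim holds for t = k, so 2·5^k ≥ 60k^3 + 18k^2.
Then 2·5^(k + 1) = 5·(2·5^k) ≥ 5·(60k^3 + 18k^2).
Also, for k ≥ 6 we have 5·(60k^3 + 18k^2) ≥ 60(k+1)^3 + 18(k+1)^2, since 5·(60k^3 + 18k^2) − (60(k+1)^3 + 18(k+1)^2) = 240k^3 - 108k^2 - 216k - 78, which is nonnegative for all k ≥ 6.
Combining, 2·5^(k + 1) ≥ 60(k+1)^3 + 18(k+1)^2.
This completes the induction.
Hence the smallest such N is 6.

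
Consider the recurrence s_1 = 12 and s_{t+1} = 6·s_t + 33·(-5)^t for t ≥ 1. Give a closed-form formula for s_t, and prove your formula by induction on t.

Computing the first terms: s_1 = 12, s_2 = -93, s_3 = 267. This suggests s_t = -3(-5)^t - 3·6^(t - 1).
For the base case t = 1: the formula gives 12 = 12 = s_1.
Suppose the result is true for t = j, so s_j = -3(-5)^j - 3·6^(j - 1).
Then s_{j+1} = 6·s_j + 33·(-5)^j = 6·(-3(-5)^j - 3·6^(j - 1)) + 33·(-5)^j = -3(-5)^(j + 1) - 3·6^j = -3(-5)^(j+1) - 3·6^((j+1) - 1),
which is the claimed formula at t = j+1.
By the principle of mathematical induction, the result holds for all t ≥ 1.

s_t = -3(-5)^t - 3·6^(t - 1)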